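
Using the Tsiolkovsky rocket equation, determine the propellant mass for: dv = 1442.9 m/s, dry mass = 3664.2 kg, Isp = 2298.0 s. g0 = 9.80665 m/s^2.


ve = Isp * g0 = 2298.0 * 9.80665 = 22535.681700 m/s
mass ratio = exp(dv/ve) = exp(1442.9/22535.681700) = 1.06612156
m_prop = m_dry * (mr - 1) = 3664.2 * (1.06612156 - 1)
m_prop = 242.2826 kg

242.2826 kg


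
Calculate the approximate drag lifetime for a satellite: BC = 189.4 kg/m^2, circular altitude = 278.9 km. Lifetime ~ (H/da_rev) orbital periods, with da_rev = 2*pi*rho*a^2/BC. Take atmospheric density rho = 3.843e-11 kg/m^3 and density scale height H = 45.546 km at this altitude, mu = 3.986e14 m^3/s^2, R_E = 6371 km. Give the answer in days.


a = R_E + alt = 6649.9000 km = 6.6499e+06 m
da_rev = 2*pi*rho*a^2/BC = 2*pi*3.843e-11*(6.6499e+06)^2/189.4 = 56.376811 m per revolution
N = H/da_rev = 45546.0000 m / 56.376811 m = 807.8854 revolutions
P = 2*pi*sqrt(a^3/mu) = 5396.7698 s
lifetime = N*P = 807.8854 * 5396.7698 = 4.3599713e+06 s = 50.4626 days

50.4626 days


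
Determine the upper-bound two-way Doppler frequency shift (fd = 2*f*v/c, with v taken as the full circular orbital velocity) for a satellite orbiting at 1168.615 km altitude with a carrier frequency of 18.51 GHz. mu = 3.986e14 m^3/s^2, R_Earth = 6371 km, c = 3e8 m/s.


r = 7.539615e+06 m
v = sqrt(mu/r) = 7270.9986 m/s (worst-case radial velocity)
f = 18.51 GHz = 1.851e+10 Hz
fd = 2*f*v/c = 2*1.851e+10*7270.9986/3.0e+08
fd = 897241.2299 Hz

897241.2299 Hz


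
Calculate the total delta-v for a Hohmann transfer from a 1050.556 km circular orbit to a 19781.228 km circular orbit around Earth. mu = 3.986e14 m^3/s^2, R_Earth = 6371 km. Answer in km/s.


r1 = 7421.5560 km = 7.421556e+06 m
r2 = 26152.2280 km = 2.6152228e+07 m
dv1 = sqrt(mu/r1)*(sqrt(2*r2/(r1+r2)) - 1) = 1818.6436 m/s
dv2 = sqrt(mu/r2)*(1 - sqrt(2*r1/(r1+r2))) = 1308.2080 m/s
total dv = |dv1| + |dv2| = 1818.6436 + 1308.2080 = 3126.8517 m/s = 3.1269 km/s

3.1269 km/s


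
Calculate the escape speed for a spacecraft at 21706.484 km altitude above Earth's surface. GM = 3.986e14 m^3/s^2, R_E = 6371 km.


r = 6371.0 + 21706.484 = 28077.4840 km = 2.8077484e+07 m
v_esc = sqrt(2*mu/r) = sqrt(2*3.986e14 / 2.8077484e+07)
v_esc = 5328.4949 m/s = 5.3285 km/s

5.3285 km/s


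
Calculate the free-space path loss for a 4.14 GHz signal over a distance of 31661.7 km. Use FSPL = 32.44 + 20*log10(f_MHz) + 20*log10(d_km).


f = 4.14 GHz = 4140.0000 MHz
d = 31661.7 km
FSPL = 32.44 + 20*log10(4140.0000) + 20*log10(31661.7)
FSPL = 32.44 + 72.3400 + 90.0107
FSPL = 194.7907 dB

194.7907 dB


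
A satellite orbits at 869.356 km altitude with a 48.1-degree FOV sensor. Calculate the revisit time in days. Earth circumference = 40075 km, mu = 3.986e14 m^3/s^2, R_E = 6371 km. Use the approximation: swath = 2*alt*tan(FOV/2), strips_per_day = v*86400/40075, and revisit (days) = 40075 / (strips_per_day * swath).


swath = 2*869.356*tan(0.4197517) = 775.9433 km
v = sqrt(mu/r) = 7419.7400 m/s = 7.4197 km/s
strips/day = v*86400/40075 = 7.4197*86400/40075 = 15.9966
coverage/day = strips * swath = 15.9966 * 775.9433 = 12412.4885 km
revisit = 40075 / 12412.4885 = 3.2286 days

3.2286 days


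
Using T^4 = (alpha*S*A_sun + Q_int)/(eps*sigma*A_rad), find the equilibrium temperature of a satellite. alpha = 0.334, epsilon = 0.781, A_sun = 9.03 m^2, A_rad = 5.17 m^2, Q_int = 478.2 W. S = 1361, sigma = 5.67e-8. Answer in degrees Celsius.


Numerator = alpha*S*A_sun + Q_int = 0.334*1361*9.03 + 478.2 = 4583.0032 W
Denominator = eps*sigma*A_rad = 0.781*5.67e-8*5.17 = 2.2894156e-07 W/K^4
T^4 = 2.0018223e+10 K^4
T = 376.1459 K = 102.9959 C

102.9959 degrees Celsius


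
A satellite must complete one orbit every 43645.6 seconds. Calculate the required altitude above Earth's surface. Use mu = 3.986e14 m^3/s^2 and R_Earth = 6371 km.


T = 43645.6 s
r = (mu*T^2/(4*pi^2))^(1/3) = (3.986e14 * 43645.6^2 / (4*pi^2))^(1/3)
r = 2.6792886e+07 m = 26792.8861 km
alt = r - R_E = 26792.8861 - 6371 = 20421.8861 km

20421.8861 km


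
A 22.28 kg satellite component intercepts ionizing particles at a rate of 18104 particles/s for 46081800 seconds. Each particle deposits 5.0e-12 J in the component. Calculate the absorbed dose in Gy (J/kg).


Total energy deposited = rate * time * E_per
  = 18104 * 46081800 * 5.0e-12 = 4.1713 J
Dose = E_total / mass = 4.1713 / 22.28
Dose = 0.1872228 Gy

0.1872 Gy


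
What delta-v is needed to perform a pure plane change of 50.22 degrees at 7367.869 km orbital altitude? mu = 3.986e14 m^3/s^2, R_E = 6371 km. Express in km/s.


r = 13738.8690 km = 1.3738869e+07 m
V = sqrt(mu/r) = 5386.3325 m/s
di = 50.22 deg = 0.8765044 rad
dV = 2*V*sin(di/2) = 2*5386.3325*sin(0.4382522)
dV = 4571.4608 m/s = 4.5715 km/s

4.5715 km/s


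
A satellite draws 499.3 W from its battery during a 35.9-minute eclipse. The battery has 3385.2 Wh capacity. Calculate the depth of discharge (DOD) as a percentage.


E_used = P * t / 60 = 499.3 * 35.9 / 60 = 298.7478 Wh
DOD = E_used / E_total * 100 = 298.7478 / 3385.2 * 100
DOD = 8.8251 %

8.8251 %


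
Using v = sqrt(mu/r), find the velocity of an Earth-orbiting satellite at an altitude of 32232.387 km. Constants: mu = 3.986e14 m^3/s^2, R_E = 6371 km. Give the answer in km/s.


r = R_E + alt = 6371.0 + 32232.387 = 38603.3870 km = 3.8603387e+07 m
v = sqrt(mu/r) = sqrt(3.986e14 / 3.8603387e+07) = 3213.3345 m/s = 3.2133 km/s

3.2133 km/s


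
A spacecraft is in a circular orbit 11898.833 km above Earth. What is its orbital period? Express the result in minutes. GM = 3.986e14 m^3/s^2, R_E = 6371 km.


r = 18269.8330 km = 1.8269833e+07 m
T = 2*pi*sqrt(r^3/mu) = 2*pi*sqrt(6.0982291e+21 / 3.986e14)
T = 24576.1069 s = 409.6018 min

409.6018 minutes


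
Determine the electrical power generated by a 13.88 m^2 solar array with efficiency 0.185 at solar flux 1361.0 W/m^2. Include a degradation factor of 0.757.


P = area * eta * S * degradation
P = 13.88 * 0.185 * 1361.0 * 0.757
P = 2645.5453 W

2645.5453 W


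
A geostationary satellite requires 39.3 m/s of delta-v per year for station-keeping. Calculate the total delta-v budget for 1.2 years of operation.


dV = rate * years = 39.3 * 1.2
dV = 47.1600 m/s

47.1600 m/s


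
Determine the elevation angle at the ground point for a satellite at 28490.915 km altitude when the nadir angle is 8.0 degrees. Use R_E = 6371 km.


r = R_E + alt = 34861.9150 km
Law of sines in the satellite / Earth-center / ground-point triangle:
  sin(nadir)/R_E = sin(90 + el)/r  =>  cos(el) = (r/R_E)*sin(nadir)
cos(el) = (34861.9150 / 6371.0000) * sin(8.0 deg) = 0.7615509
el = arccos(0.7615509) = 40.3989 deg
(Earth-central angle = 90 - nadir - el = 41.6011 deg)

40.3989 degrees


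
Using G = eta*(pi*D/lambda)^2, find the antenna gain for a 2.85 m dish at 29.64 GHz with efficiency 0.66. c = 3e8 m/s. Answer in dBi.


lambda = c/f = 3e8 / 2.964e+10 = 0.01012146 m
G = eta*(pi*D/lambda)^2 = 0.66*(pi*2.85/0.01012146)^2
G = 516472.6047 (linear)
G = 10*log10(516472.6047) = 57.1305 dBi

57.1305 dBi


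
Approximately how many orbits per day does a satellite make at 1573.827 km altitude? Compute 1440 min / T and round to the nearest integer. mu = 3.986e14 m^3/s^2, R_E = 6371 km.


r = 7.944827e+06 m
T = 2*pi*sqrt(r^3/mu) = 7047.5455 s = 117.4591 min
revs/day = 1440 / 117.4591 = 12.2596
Rounded: 12 revolutions per day

12 revolutions per day


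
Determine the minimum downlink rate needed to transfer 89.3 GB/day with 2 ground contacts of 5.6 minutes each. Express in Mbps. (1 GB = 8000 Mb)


total contact time = 2 * 5.6 * 60 = 672.0000 s
data = 89.3 GB = 714400.0000 Mb
rate = 714400.0000 / 672.0000 = 1063.0952 Mbps

1063.0952 Mbps


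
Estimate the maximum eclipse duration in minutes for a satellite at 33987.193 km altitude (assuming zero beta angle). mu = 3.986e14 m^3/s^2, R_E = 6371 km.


r = 40358.1930 km
T = 1344.7995 min
Eclipse fraction = arcsin(R_E/r)/pi = arcsin(6371.0000/40358.1930)/pi
= arcsin(0.1578614)/pi = 0.05045992
Eclipse duration = 0.05045992 * 1344.7995 = 67.8585 min

67.8585 minutes


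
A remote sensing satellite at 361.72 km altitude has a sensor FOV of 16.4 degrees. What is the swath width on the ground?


FOV = 16.4 deg = 0.286234 rad
swath = 2 * alt * tan(FOV/2) = 2 * 361.72 * tan(0.143117)
swath = 2 * 361.72 * 0.1441022
swath = 104.2493 km

104.2493 km


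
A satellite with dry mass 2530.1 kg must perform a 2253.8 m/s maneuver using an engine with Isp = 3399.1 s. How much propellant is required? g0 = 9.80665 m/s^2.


ve = Isp * g0 = 3399.1 * 9.80665 = 33333.784015 m/s
mass ratio = exp(dv/ve) = exp(2253.8/33333.784015) = 1.06995125
m_prop = m_dry * (mr - 1) = 2530.1 * (1.06995125 - 1)
m_prop = 176.9837 kg

176.9837 kg


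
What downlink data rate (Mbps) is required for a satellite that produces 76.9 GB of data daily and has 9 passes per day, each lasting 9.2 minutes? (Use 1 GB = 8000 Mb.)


total contact time = 9 * 9.2 * 60 = 4968.0000 s
data = 76.9 GB = 615200.0000 Mb
rate = 615200.0000 / 4968.0000 = 123.8325 Mbps

123.8325 Mbps


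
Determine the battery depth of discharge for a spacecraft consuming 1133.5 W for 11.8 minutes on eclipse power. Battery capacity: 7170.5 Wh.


E_used = P * t / 60 = 1133.5 * 11.8 / 60 = 222.9217 Wh
DOD = E_used / E_total * 100 = 222.9217 / 7170.5 * 100
DOD = 3.1089 %

3.1089 %


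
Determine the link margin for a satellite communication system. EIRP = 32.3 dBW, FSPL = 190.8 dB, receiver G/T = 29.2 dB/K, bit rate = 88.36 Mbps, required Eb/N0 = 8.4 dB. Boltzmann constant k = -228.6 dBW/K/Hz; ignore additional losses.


C/N0 = EIRP - FSPL + G/T - k = 32.3 - 190.8 + 29.2 - (-228.6)
C/N0 = 99.3000 dB-Hz
R_b = 88.36 Mbps = 8.836e+07 bps -> 10*log10(R_b) = 79.4626 dB-Hz
Eb/N0 = C/N0 - 10*log10(R_b) = 99.3000 - 79.4626 = 19.8374 dB
Margin = Eb/N0 - Eb/N0_req = 19.8374 - 8.4 = 11.4374 dB (link closes)

11.4374 dB


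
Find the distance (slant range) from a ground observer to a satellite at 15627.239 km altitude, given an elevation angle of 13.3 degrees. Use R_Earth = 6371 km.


h = 15627.239 km, el = 13.3 deg
d = -R_E*sin(el) + sqrt((R_E*sin(el))^2 + 2*R_E*h + h^2)
d = -6371.0000*sin(0.2321288) + sqrt((6371.0000*0.2300497)^2 + 2*6371.0000*15627.239 + 15627.239^2)
d = 19640.7739 km

19640.7739 km


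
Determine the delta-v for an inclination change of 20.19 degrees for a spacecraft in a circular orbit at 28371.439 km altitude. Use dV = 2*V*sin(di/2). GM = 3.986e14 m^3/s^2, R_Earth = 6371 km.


r = 34742.4390 km = 3.4742439e+07 m
V = sqrt(mu/r) = 3387.1817 m/s
di = 20.19 deg = 0.352382 rad
dV = 2*V*sin(di/2) = 2*3387.1817*sin(0.176191)
dV = 1187.4159 m/s = 1.1874 km/s

1.1874 km/s


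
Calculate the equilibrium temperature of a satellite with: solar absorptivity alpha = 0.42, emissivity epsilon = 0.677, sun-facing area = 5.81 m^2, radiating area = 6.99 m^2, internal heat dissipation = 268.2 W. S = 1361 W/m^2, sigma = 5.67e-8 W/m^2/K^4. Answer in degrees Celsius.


Numerator = alpha*S*A_sun + Q_int = 0.42*1361*5.81 + 268.2 = 3589.3122 W
Denominator = eps*sigma*A_rad = 0.677*5.67e-8*6.99 = 2.6831744e-07 W/K^4
T^4 = 1.3377111e+10 K^4
T = 340.0874 K = 66.9374 C

66.9374 degrees Celsius


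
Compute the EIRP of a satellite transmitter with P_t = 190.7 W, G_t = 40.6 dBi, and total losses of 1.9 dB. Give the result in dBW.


Pt = 190.7 W = 22.8035 dBW
EIRP = Pt_dBW + Gt - losses = 22.8035 + 40.6 - 1.9 = 61.5035 dBW

61.5035 dBW


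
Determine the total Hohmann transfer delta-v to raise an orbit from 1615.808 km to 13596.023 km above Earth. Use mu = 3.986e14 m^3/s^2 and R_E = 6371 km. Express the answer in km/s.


r1 = 7986.8080 km = 7.986808e+06 m
r2 = 19967.0230 km = 1.9967023e+07 m
dv1 = sqrt(mu/r1)*(sqrt(2*r2/(r1+r2)) - 1) = 1379.1946 m/s
dv2 = sqrt(mu/r2)*(1 - sqrt(2*r1/(r1+r2))) = 1090.5067 m/s
total dv = |dv1| + |dv2| = 1379.1946 + 1090.5067 = 2469.7013 m/s = 2.4697 km/s

2.4697 km/s


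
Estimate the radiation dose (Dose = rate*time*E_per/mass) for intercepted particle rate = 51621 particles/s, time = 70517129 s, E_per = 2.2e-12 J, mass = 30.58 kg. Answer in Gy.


Total energy deposited = rate * time * E_per
  = 51621 * 70517129 * 2.2e-12 = 8.0084 J
Dose = E_total / mass = 8.0084 / 30.58
Dose = 0.2618824 Gy

0.2619 Gy


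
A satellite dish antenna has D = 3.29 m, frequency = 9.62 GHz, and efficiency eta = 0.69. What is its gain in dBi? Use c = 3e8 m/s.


lambda = c/f = 3e8 / 9.62e+09 = 0.03118503 m
G = eta*(pi*D/lambda)^2 = 0.69*(pi*3.29/0.03118503)^2
G = 75796.3455 (linear)
G = 10*log10(75796.3455) = 48.7965 dBi

48.7965 dBi


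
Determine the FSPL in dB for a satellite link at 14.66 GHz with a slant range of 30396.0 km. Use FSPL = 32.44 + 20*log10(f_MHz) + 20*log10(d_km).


f = 14.66 GHz = 14660.0000 MHz
d = 30396.0 km
FSPL = 32.44 + 20*log10(14660.0000) + 20*log10(30396.0)
FSPL = 32.44 + 83.3227 + 89.6563
FSPL = 205.4190 dB

205.4190 dB


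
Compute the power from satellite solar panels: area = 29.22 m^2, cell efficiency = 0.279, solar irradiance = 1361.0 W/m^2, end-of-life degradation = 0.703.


P = area * eta * S * degradation
P = 29.22 * 0.279 * 1361.0 * 0.703
P = 7800.0586 W

7800.0586 W


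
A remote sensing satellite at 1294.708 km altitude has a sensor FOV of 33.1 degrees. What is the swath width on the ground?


FOV = 33.1 deg = 0.577704 rad
swath = 2 * alt * tan(FOV/2) = 2 * 1294.708 * tan(0.288852)
swath = 2 * 1294.708 * 0.297163
swath = 769.4786 km

769.4786 km


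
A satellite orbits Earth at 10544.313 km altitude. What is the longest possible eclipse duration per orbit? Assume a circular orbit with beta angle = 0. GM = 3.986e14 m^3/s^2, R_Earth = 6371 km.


r = 16915.3130 km
T = 364.9052 min
Eclipse fraction = arcsin(R_E/r)/pi = arcsin(6371.0000/16915.3130)/pi
= arcsin(0.376641)/pi = 0.122921
Eclipse duration = 0.122921 * 364.9052 = 44.8545 min

44.8545 minutes


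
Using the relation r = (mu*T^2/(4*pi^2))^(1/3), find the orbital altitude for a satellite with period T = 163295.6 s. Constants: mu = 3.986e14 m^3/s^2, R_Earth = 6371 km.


T = 163295.6 s
r = (mu*T^2/(4*pi^2))^(1/3) = (3.986e14 * 163295.6^2 / (4*pi^2))^(1/3)
r = 6.4571693e+07 m = 64571.6932 km
alt = r - R_E = 64571.6932 - 6371 = 58200.6932 km

58200.6932 km


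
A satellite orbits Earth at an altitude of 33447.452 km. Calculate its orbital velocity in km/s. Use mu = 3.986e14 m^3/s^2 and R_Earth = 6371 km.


r = R_E + alt = 6371.0 + 33447.452 = 39818.4520 km = 3.9818452e+07 m
v = sqrt(mu/r) = sqrt(3.986e14 / 3.9818452e+07) = 3163.9270 m/s = 3.1639 km/s

3.1639 km/s


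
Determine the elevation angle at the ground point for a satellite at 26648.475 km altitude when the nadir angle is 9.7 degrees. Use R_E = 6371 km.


r = R_E + alt = 33019.4750 km
Law of sines in the satellite / Earth-center / ground-point triangle:
  sin(nadir)/R_E = sin(90 + el)/r  =>  cos(el) = (r/R_E)*sin(nadir)
cos(el) = (33019.4750 / 6371.0000) * sin(9.7 deg) = 0.873243
el = arccos(0.873243) = 29.1623 deg
(Earth-central angle = 90 - nadir - el = 51.1377 deg)

29.1623 degrees


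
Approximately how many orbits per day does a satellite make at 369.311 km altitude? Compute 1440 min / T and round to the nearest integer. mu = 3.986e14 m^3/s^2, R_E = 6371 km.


r = 6.740311e+06 m
T = 2*pi*sqrt(r^3/mu) = 5507.2035 s = 91.7867 min
revs/day = 1440 / 91.7867 = 15.6885
Rounded: 16 revolutions per day

16 revolutions per day


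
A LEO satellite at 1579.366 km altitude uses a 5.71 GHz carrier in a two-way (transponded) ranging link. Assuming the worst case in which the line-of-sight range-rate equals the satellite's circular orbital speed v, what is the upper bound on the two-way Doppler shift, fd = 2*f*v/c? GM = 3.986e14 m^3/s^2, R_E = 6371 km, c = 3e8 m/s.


r = 7.950366e+06 m
v = sqrt(mu/r) = 7080.6819 m/s (worst-case radial velocity)
f = 5.71 GHz = 5.71e+09 Hz
fd = 2*f*v/c = 2*5.71e+09*7080.6819/3.0e+08
fd = 269537.9589 Hz

269537.9589 Hz


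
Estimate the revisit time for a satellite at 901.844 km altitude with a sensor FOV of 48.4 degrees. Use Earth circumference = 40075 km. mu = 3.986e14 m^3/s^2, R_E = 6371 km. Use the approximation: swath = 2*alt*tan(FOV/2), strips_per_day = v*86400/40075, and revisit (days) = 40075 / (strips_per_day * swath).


swath = 2*901.844*tan(0.4223697) = 810.6095 km
v = sqrt(mu/r) = 7403.1494 m/s = 7.4031 km/s
strips/day = v*86400/40075 = 7.4031*86400/40075 = 15.9609
coverage/day = strips * swath = 15.9609 * 810.6095 = 12938.0381 km
revisit = 40075 / 12938.0381 = 3.0975 days

3.0975 days


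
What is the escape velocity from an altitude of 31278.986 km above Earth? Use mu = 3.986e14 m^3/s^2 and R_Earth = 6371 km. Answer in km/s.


r = 6371.0 + 31278.986 = 37649.9860 km = 3.7649986e+07 m
v_esc = sqrt(2*mu/r) = sqrt(2*3.986e14 / 3.7649986e+07)
v_esc = 4601.5192 m/s = 4.6015 km/s

4.6015 km/s


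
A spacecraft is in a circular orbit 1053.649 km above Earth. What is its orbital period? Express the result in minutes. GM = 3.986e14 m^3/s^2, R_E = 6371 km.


r = 7424.6490 km = 7.424649e+06 m
T = 2*pi*sqrt(r^3/mu) = 2*pi*sqrt(4.0928684e+20 / 3.986e14)
T = 6366.8572 s = 106.1143 min

106.1143 minutes


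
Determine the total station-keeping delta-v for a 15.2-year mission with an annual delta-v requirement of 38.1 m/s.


dV = rate * years = 38.1 * 15.2
dV = 579.1200 m/s

579.1200 m/s


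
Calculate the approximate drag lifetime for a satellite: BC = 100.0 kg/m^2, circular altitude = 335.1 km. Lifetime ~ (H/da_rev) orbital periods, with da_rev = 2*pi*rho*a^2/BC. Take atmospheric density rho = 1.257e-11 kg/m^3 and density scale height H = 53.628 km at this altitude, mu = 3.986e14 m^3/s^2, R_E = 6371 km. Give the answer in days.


a = R_E + alt = 6706.1000 km = 6.7061e+06 m
da_rev = 2*pi*rho*a^2/BC = 2*pi*1.257e-11*(6.7061e+06)^2/100.0 = 35.518547 m per revolution
N = H/da_rev = 53628.0000 m / 35.518547 m = 1509.8590 revolutions
P = 2*pi*sqrt(a^3/mu) = 5465.3284 s
lifetime = N*P = 1509.8590 * 5465.3284 = 8.2518754e+06 s = 95.5078 days

95.5078 days


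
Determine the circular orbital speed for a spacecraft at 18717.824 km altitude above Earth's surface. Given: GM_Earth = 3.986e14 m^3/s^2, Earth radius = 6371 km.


r = R_E + alt = 6371.0 + 18717.824 = 25088.8240 km = 2.5088824e+07 m
v = sqrt(mu/r) = sqrt(3.986e14 / 2.5088824e+07) = 3985.9192 m/s = 3.9859 km/s

3.9859 km/s


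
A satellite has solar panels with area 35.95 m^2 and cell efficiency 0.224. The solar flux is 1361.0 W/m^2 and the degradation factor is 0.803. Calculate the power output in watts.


P = area * eta * S * degradation
P = 35.95 * 0.224 * 1361.0 * 0.803
P = 8800.7682 W

8800.7682 W


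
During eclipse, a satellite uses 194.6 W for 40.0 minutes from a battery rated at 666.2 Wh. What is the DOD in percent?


E_used = P * t / 60 = 194.6 * 40.0 / 60 = 129.7333 Wh
DOD = E_used / E_total * 100 = 129.7333 / 666.2 * 100
DOD = 19.4736 %

19.4736 %


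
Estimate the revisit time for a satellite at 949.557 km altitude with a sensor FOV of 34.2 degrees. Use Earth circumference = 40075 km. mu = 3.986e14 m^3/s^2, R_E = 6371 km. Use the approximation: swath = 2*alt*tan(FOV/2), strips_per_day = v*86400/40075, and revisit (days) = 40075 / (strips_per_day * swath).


swath = 2*949.557*tan(0.2984513) = 584.2438 km
v = sqrt(mu/r) = 7378.9843 m/s = 7.3790 km/s
strips/day = v*86400/40075 = 7.3790*86400/40075 = 15.9088
coverage/day = strips * swath = 15.9088 * 584.2438 = 9294.6036 km
revisit = 40075 / 9294.6036 = 4.3116 days

4.3116 days


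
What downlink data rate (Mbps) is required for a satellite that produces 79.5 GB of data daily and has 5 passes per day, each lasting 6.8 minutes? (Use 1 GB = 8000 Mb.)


total contact time = 5 * 6.8 * 60 = 2040.0000 s
data = 79.5 GB = 636000.0000 Mb
rate = 636000.0000 / 2040.0000 = 311.7647 Mbps

311.7647 Mbps


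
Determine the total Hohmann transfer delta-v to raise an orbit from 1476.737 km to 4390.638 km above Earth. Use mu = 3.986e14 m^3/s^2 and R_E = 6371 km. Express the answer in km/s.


r1 = 7847.7370 km = 7.847737e+06 m
r2 = 10761.6380 km = 1.0761638e+07 m
dv1 = sqrt(mu/r1)*(sqrt(2*r2/(r1+r2)) - 1) = 537.6853 m/s
dv2 = sqrt(mu/r2)*(1 - sqrt(2*r1/(r1+r2))) = 496.7505 m/s
total dv = |dv1| + |dv2| = 537.6853 + 496.7505 = 1034.4358 m/s = 1.0344 km/s

1.0344 km/s


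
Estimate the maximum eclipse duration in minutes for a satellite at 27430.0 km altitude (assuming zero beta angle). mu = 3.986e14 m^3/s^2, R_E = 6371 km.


r = 33801.0000 km
T = 1030.7523 min
Eclipse fraction = arcsin(R_E/r)/pi = arcsin(6371.0000/33801.0000)/pi
= arcsin(0.1884855)/pi = 0.06035786
Eclipse duration = 0.06035786 * 1030.7523 = 62.2140 min

62.2140 minutes


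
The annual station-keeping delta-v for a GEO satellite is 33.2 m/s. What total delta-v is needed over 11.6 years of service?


dV = rate * years = 33.2 * 11.6
dV = 385.1200 m/s

385.1200 m/s


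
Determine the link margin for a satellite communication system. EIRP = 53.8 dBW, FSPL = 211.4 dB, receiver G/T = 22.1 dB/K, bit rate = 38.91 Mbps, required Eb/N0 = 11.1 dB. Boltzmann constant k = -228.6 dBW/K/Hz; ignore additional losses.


C/N0 = EIRP - FSPL + G/T - k = 53.8 - 211.4 + 22.1 - (-228.6)
C/N0 = 93.1000 dB-Hz
R_b = 38.91 Mbps = 3.891e+07 bps -> 10*log10(R_b) = 75.9006 dB-Hz
Eb/N0 = C/N0 - 10*log10(R_b) = 93.1000 - 75.9006 = 17.1994 dB
Margin = Eb/N0 - Eb/N0_req = 17.1994 - 11.1 = 6.0994 dB (link closes)

6.0994 dB


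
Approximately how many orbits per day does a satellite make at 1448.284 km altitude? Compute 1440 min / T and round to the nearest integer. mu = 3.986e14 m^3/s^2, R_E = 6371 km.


r = 7.819284e+06 m
T = 2*pi*sqrt(r^3/mu) = 6881.1607 s = 114.6860 min
revs/day = 1440 / 114.6860 = 12.5560
Rounded: 13 revolutions per day

13 revolutions per day


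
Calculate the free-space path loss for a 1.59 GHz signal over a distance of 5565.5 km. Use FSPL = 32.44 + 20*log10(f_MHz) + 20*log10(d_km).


f = 1.59 GHz = 1590.0000 MHz
d = 5565.5 km
FSPL = 32.44 + 20*log10(1590.0000) + 20*log10(5565.5)
FSPL = 32.44 + 64.0279 + 74.9101
FSPL = 171.3780 dB

171.3780 dB


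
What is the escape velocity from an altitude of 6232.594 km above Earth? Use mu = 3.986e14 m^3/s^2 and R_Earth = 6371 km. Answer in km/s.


r = 6371.0 + 6232.594 = 12603.5940 km = 1.2603594e+07 m
v_esc = sqrt(2*mu/r) = sqrt(2*3.986e14 / 1.2603594e+07)
v_esc = 7953.1000 m/s = 7.9531 km/s

7.9531 km/s


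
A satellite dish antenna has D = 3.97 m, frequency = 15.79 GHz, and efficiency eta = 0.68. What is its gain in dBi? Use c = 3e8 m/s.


lambda = c/f = 3e8 / 1.579e+10 = 0.01899937 m
G = eta*(pi*D/lambda)^2 = 0.68*(pi*3.97/0.01899937)^2
G = 293029.5527 (linear)
G = 10*log10(293029.5527) = 54.6691 dBi

54.6691 dBi


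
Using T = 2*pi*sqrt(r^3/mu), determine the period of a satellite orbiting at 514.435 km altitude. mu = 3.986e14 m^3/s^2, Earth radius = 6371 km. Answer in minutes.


r = 6885.4350 km = 6.885435e+06 m
T = 2*pi*sqrt(r^3/mu) = 2*pi*sqrt(3.2643307e+20 / 3.986e14)
T = 5686.0189 s = 94.7670 min

94.7670 minutes


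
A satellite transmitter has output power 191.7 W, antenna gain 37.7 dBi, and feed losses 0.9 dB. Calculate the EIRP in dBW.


Pt = 191.7 W = 22.8262 dBW
EIRP = Pt_dBW + Gt - losses = 22.8262 + 37.7 - 0.9 = 59.6262 dBW

59.6262 dBW


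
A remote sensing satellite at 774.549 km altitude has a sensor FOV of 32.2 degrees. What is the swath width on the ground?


FOV = 32.2 deg = 0.561996 rad
swath = 2 * alt * tan(FOV/2) = 2 * 774.549 * tan(0.280998)
swath = 2 * 774.549 * 0.2886352
swath = 447.1242 km

447.1242 km


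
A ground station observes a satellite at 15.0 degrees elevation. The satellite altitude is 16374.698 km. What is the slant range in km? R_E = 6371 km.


h = 16374.698 km, el = 15.0 deg
d = -R_E*sin(el) + sqrt((R_E*sin(el))^2 + 2*R_E*h + h^2)
d = -6371.0000*sin(0.2617994) + sqrt((6371.0000*0.258819)^2 + 2*6371.0000*16374.698 + 16374.698^2)
d = 20248.4639 km

20248.4639 km


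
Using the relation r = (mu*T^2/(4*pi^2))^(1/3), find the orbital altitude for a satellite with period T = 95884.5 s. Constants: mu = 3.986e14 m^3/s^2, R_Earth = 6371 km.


T = 95884.5 s
r = (mu*T^2/(4*pi^2))^(1/3) = (3.986e14 * 95884.5^2 / (4*pi^2))^(1/3)
r = 4.527844e+07 m = 45278.4402 km
alt = r - R_E = 45278.4402 - 6371 = 38907.4402 km

38907.4402 km


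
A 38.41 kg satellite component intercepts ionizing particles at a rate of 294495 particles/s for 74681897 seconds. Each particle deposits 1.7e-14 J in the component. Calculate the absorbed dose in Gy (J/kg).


Total energy deposited = rate * time * E_per
  = 294495 * 74681897 * 1.7e-14 = 0.3738886 J
Dose = E_total / mass = 0.3738886 / 38.41
Dose = 0.009734147 Gy

0.0097 Gy


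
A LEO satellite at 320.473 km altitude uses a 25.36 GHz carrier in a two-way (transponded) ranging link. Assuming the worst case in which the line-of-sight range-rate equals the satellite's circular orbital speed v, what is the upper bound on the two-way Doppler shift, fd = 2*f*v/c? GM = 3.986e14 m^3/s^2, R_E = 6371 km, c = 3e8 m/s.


r = 6.691473e+06 m
v = sqrt(mu/r) = 7718.0535 m/s (worst-case radial velocity)
f = 25.36 GHz = 2.536e+10 Hz
fd = 2*f*v/c = 2*2.536e+10*7718.0535/3.0e+08
fd = 1.3048656e+06 Hz

1.3049e+06 Hz


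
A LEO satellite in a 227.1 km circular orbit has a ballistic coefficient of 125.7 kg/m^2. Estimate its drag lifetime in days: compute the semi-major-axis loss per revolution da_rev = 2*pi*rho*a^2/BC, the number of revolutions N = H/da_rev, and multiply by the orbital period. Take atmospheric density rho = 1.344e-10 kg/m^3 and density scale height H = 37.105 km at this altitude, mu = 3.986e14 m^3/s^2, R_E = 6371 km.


a = R_E + alt = 6598.1000 km = 6.5981e+06 m
da_rev = 2*pi*rho*a^2/BC = 2*pi*1.344e-10*(6.5981e+06)^2/125.7 = 292.470216 m per revolution
N = H/da_rev = 37105.0000 m / 292.470216 m = 126.8676 revolutions
P = 2*pi*sqrt(a^3/mu) = 5333.8348 s
lifetime = N*P = 126.8676 * 5333.8348 = 676690.9231 s = 7.8321 days

7.8321 days


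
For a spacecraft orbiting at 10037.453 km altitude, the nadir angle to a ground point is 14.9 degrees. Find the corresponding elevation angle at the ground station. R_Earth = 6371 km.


r = R_E + alt = 16408.4530 km
Law of sines in the satellite / Earth-center / ground-point triangle:
  sin(nadir)/R_E = sin(90 + el)/r  =>  cos(el) = (r/R_E)*sin(nadir)
cos(el) = (16408.4530 / 6371.0000) * sin(14.9 deg) = 0.6622432
el = arccos(0.6622432) = 48.5288 deg
(Earth-central angle = 90 - nadir - el = 26.5712 deg)

48.5288 degrees


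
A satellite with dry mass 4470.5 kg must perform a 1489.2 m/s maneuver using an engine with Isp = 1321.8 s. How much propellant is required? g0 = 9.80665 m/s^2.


ve = Isp * g0 = 1321.8 * 9.80665 = 12962.429970 m/s
mass ratio = exp(dv/ve) = exp(1489.2/12962.429970) = 1.12174540
m_prop = m_dry * (mr - 1) = 4470.5 * (1.12174540 - 1)
m_prop = 544.2628 kg

544.2628 kg


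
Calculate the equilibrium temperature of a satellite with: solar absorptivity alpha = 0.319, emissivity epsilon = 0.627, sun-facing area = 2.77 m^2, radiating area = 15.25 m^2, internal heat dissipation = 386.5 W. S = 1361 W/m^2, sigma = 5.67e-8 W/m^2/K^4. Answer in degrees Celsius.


Numerator = alpha*S*A_sun + Q_int = 0.319*1361*2.77 + 386.5 = 1589.1204 W
Denominator = eps*sigma*A_rad = 0.627*5.67e-8*15.25 = 5.4215122e-07 W/K^4
T^4 = 2.9311387e+09 K^4
T = 232.6800 K = -40.4700 C

-40.4700 degrees Celsius


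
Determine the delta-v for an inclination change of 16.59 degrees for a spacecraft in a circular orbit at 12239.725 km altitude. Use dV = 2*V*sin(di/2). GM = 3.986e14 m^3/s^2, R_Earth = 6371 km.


r = 18610.7250 km = 1.8610725e+07 m
V = sqrt(mu/r) = 4627.9323 m/s
di = 16.59 deg = 0.2895501 rad
dV = 2*V*sin(di/2) = 2*4627.9323*sin(0.1447751)
dV = 1335.3422 m/s = 1.3353 km/s

1.3353 km/s


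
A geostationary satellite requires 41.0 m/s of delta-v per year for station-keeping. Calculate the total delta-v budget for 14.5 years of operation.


dV = rate * years = 41.0 * 14.5
dV = 594.5000 m/s

594.5000 m/s


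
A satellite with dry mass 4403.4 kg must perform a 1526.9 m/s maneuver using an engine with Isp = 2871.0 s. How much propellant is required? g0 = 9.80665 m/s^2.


ve = Isp * g0 = 2871.0 * 9.80665 = 28154.892150 m/s
mass ratio = exp(dv/ve) = exp(1526.9/28154.892150) = 1.05572965
m_prop = m_dry * (mr - 1) = 4403.4 * (1.05572965 - 1)
m_prop = 245.3999 kg

245.3999 kg


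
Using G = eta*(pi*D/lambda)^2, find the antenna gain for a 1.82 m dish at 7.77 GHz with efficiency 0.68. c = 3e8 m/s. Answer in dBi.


lambda = c/f = 3e8 / 7.77e+09 = 0.03861004 m
G = eta*(pi*D/lambda)^2 = 0.68*(pi*1.82/0.03861004)^2
G = 14912.5174 (linear)
G = 10*log10(14912.5174) = 41.7355 dBi

41.7355 dBi


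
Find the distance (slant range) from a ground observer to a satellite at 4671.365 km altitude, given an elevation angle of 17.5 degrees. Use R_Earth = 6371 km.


h = 4671.365 km, el = 17.5 deg
d = -R_E*sin(el) + sqrt((R_E*sin(el))^2 + 2*R_E*h + h^2)
d = -6371.0000*sin(0.3054326) + sqrt((6371.0000*0.3007058)^2 + 2*6371.0000*4671.365 + 4671.365^2)
d = 7304.5320 km

7304.5320 km


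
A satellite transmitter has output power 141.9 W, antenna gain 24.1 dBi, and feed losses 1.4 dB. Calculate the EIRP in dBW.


Pt = 141.9 W = 21.5198 dBW
EIRP = Pt_dBW + Gt - losses = 21.5198 + 24.1 - 1.4 = 44.2198 dBW

44.2198 dBW


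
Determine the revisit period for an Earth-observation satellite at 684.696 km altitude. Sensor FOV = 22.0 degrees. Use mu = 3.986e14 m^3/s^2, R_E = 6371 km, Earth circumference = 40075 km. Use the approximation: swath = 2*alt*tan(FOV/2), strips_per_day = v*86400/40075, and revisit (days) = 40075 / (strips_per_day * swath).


swath = 2*684.696*tan(0.1919862) = 266.1828 km
v = sqrt(mu/r) = 7516.2067 m/s = 7.5162 km/s
strips/day = v*86400/40075 = 7.5162*86400/40075 = 16.2046
coverage/day = strips * swath = 16.2046 * 266.1828 = 4313.3925 km
revisit = 40075 / 4313.3925 = 9.2908 days

9.2908 days


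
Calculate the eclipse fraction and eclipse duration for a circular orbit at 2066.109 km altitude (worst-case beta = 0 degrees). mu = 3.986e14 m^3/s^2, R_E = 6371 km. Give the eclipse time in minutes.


r = 8437.1090 km
T = 128.5436 min
Eclipse fraction = arcsin(R_E/r)/pi = arcsin(6371.0000/8437.1090)/pi
= arcsin(0.7551165)/pi = 0.2724197
Eclipse duration = 0.2724197 * 128.5436 = 35.0178 min

35.0178 minutes


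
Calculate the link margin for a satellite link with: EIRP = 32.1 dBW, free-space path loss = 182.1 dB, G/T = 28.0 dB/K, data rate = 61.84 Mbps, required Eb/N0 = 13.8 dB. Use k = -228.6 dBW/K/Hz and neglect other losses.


C/N0 = EIRP - FSPL + G/T - k = 32.1 - 182.1 + 28.0 - (-228.6)
C/N0 = 106.6000 dB-Hz
R_b = 61.84 Mbps = 6.184e+07 bps -> 10*log10(R_b) = 77.9127 dB-Hz
Eb/N0 = C/N0 - 10*log10(R_b) = 106.6000 - 77.9127 = 28.6873 dB
Margin = Eb/N0 - Eb/N0_req = 28.6873 - 13.8 = 14.8873 dB (link closes)

14.8873 dB


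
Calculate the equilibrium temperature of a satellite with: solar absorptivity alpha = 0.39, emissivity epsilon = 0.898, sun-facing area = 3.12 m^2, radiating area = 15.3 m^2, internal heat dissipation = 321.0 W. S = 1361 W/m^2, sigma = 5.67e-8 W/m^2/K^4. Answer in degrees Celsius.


Numerator = alpha*S*A_sun + Q_int = 0.39*1361*3.12 + 321.0 = 1977.0648 W
Denominator = eps*sigma*A_rad = 0.898*5.67e-8*15.3 = 7.7902398e-07 W/K^4
T^4 = 2.5378741e+09 K^4
T = 224.4489 K = -48.7011 C

-48.7011 degrees Celsius


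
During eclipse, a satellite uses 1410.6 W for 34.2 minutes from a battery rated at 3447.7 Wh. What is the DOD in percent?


E_used = P * t / 60 = 1410.6 * 34.2 / 60 = 804.0420 Wh
DOD = E_used / E_total * 100 = 804.0420 / 3447.7 * 100
DOD = 23.3211 %

23.3211 %


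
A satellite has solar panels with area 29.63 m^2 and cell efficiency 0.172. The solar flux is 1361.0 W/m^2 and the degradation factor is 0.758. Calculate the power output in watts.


P = area * eta * S * degradation
P = 29.63 * 0.172 * 1361.0 * 0.758
P = 5257.5986 W

5257.5986 W


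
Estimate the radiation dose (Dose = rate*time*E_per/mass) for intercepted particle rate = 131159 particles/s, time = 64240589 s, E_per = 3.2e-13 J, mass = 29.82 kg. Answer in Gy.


Total energy deposited = rate * time * E_per
  = 131159 * 64240589 * 3.2e-13 = 2.6962 J
Dose = E_total / mass = 2.6962 / 29.82
Dose = 0.09041697 Gy

0.0904 Gy


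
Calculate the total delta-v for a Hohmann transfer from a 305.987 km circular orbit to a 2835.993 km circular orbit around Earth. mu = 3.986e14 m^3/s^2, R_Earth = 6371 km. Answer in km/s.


r1 = 6676.9870 km = 6.676987e+06 m
r2 = 9206.9930 km = 9.206993e+06 m
dv1 = sqrt(mu/r1)*(sqrt(2*r2/(r1+r2)) - 1) = 592.6074 m/s
dv2 = sqrt(mu/r2)*(1 - sqrt(2*r1/(r1+r2))) = 546.7273 m/s
total dv = |dv1| + |dv2| = 592.6074 + 546.7273 = 1139.3347 m/s = 1.1393 km/s

1.1393 km/s


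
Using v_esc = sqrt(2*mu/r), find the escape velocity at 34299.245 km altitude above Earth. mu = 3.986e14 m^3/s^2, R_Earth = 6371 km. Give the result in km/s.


r = 6371.0 + 34299.245 = 40670.2450 km = 4.0670245e+07 m
v_esc = sqrt(2*mu/r) = sqrt(2*3.986e14 / 4.0670245e+07)
v_esc = 4427.3642 m/s = 4.4274 km/s

4.4274 km/s


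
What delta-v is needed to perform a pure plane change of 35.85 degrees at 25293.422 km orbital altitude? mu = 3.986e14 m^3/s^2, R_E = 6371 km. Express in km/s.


r = 31664.4220 km = 3.1664422e+07 m
V = sqrt(mu/r) = 3547.9939 m/s
di = 35.85 deg = 0.6257005 rad
dV = 2*V*sin(di/2) = 2*3547.9939*sin(0.3128503)
dV = 2183.9449 m/s = 2.1839 km/s

2.1839 km/s


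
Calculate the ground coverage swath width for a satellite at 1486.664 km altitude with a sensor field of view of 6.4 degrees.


FOV = 6.4 deg = 0.1117011 rad
swath = 2 * alt * tan(FOV/2) = 2 * 1486.664 * tan(0.05585054)
swath = 2 * 1486.664 * 0.05590868
swath = 166.2348 km

166.2348 km


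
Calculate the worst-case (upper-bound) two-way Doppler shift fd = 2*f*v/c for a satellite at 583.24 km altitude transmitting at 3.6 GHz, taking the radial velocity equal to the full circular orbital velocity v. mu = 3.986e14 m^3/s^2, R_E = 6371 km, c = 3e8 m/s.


r = 6.95424e+06 m
v = sqrt(mu/r) = 7570.8355 m/s (worst-case radial velocity)
f = 3.6 GHz = 3.6e+09 Hz
fd = 2*f*v/c = 2*3.6e+09*7570.8355/3.0e+08
fd = 181700.0520 Hz

181700.0520 Hz


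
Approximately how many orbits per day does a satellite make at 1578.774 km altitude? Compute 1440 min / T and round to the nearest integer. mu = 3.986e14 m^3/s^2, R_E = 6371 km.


r = 7.949774e+06 m
T = 2*pi*sqrt(r^3/mu) = 7054.1290 s = 117.5688 min
revs/day = 1440 / 117.5688 = 12.2481
Rounded: 12 revolutions per day

12 revolutions per day


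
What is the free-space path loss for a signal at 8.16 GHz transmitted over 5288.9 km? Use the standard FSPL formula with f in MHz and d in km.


f = 8.16 GHz = 8160.0000 MHz
d = 5288.9 km
FSPL = 32.44 + 20*log10(8160.0000) + 20*log10(5288.9)
FSPL = 32.44 + 78.2338 + 74.4673
FSPL = 185.1411 dB

185.1411 dB


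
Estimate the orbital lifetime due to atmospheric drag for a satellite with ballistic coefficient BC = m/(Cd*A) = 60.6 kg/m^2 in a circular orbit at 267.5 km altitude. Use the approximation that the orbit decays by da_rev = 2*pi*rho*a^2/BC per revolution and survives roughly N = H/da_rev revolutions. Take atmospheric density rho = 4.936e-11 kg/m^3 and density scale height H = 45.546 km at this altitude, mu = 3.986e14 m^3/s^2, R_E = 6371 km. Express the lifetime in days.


a = R_E + alt = 6638.5000 km = 6.6385e+06 m
da_rev = 2*pi*rho*a^2/BC = 2*pi*4.936e-11*(6.6385e+06)^2/60.6 = 225.539345 m per revolution
N = H/da_rev = 45546.0000 m / 225.539345 m = 201.9426 revolutions
P = 2*pi*sqrt(a^3/mu) = 5382.8981 s
lifetime = N*P = 201.9426 * 5382.8981 = 1.0870364e+06 s = 12.5814 days

12.5814 days


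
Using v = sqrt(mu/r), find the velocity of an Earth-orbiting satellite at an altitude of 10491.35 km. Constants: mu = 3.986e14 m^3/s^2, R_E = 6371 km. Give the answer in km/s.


r = R_E + alt = 6371.0 + 10491.35 = 16862.3500 km = 1.686235e+07 m
v = sqrt(mu/r) = sqrt(3.986e14 / 1.686235e+07) = 4861.9400 m/s = 4.8619 km/s

4.8619 km/s


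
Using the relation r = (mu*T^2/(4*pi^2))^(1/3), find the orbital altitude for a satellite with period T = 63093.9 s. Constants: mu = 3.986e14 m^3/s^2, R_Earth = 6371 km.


T = 63093.9 s
r = (mu*T^2/(4*pi^2))^(1/3) = (3.986e14 * 63093.9^2 / (4*pi^2))^(1/3)
r = 3.4254484e+07 m = 34254.4844 km
alt = r - R_E = 34254.4844 - 6371 = 27883.4844 km

27883.4844 km


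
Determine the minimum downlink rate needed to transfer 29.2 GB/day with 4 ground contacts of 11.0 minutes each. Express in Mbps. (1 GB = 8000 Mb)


total contact time = 4 * 11.0 * 60 = 2640.0000 s
data = 29.2 GB = 233600.0000 Mb
rate = 233600.0000 / 2640.0000 = 88.4848 Mbps

88.4848 Mbps


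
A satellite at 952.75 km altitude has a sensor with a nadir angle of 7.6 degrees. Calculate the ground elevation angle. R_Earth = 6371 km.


r = R_E + alt = 7323.7500 km
Law of sines in the satellite / Earth-center / ground-point triangle:
  sin(nadir)/R_E = sin(90 + el)/r  =>  cos(el) = (r/R_E)*sin(nadir)
cos(el) = (7323.7500 / 6371.0000) * sin(7.6 deg) = 0.1520346
el = arccos(0.1520346) = 81.2551 deg
(Earth-central angle = 90 - nadir - el = 1.1449 deg)

81.2551 degrees


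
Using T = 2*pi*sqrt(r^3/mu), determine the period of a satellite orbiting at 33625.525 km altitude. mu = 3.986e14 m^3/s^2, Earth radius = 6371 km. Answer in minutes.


r = 39996.5250 km = 3.9996525e+07 m
T = 2*pi*sqrt(r^3/mu) = 2*pi*sqrt(6.3983321e+22 / 3.986e14)
T = 79605.7818 s = 1326.7630 min

1326.7630 minutes


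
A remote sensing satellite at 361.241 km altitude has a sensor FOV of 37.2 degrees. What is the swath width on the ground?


FOV = 37.2 deg = 0.6492625 rad
swath = 2 * alt * tan(FOV/2) = 2 * 361.241 * tan(0.3246312)
swath = 2 * 361.241 * 0.3365372
swath = 243.1421 km

243.1421 km


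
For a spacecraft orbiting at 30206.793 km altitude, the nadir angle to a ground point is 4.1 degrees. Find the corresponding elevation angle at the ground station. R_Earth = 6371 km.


r = R_E + alt = 36577.7930 km
Law of sines in the satellite / Earth-center / ground-point triangle:
  sin(nadir)/R_E = sin(90 + el)/r  =>  cos(el) = (r/R_E)*sin(nadir)
cos(el) = (36577.7930 / 6371.0000) * sin(4.1 deg) = 0.4104879
el = arccos(0.4104879) = 65.7645 deg
(Earth-central angle = 90 - nadir - el = 20.1355 deg)

65.7645 degrees


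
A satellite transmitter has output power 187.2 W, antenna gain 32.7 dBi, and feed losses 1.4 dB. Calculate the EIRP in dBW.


Pt = 187.2 W = 22.7231 dBW
EIRP = Pt_dBW + Gt - losses = 22.7231 + 32.7 - 1.4 = 54.0231 dBW

54.0231 dBW


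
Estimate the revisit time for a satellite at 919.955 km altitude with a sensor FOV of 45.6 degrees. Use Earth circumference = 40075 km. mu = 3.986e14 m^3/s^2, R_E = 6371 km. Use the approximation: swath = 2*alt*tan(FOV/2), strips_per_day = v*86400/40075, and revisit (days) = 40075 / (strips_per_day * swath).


swath = 2*919.955*tan(0.3979351) = 773.4269 km
v = sqrt(mu/r) = 7393.9488 m/s = 7.3939 km/s
strips/day = v*86400/40075 = 7.3939*86400/40075 = 15.9410
coverage/day = strips * swath = 15.9410 * 773.4269 = 12329.2298 km
revisit = 40075 / 12329.2298 = 3.2504 days

3.2504 days


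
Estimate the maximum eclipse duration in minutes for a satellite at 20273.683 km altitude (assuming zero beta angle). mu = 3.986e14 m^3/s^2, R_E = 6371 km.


r = 26644.6830 km
T = 721.3995 min
Eclipse fraction = arcsin(R_E/r)/pi = arcsin(6371.0000/26644.6830)/pi
= arcsin(0.2391096)/pi = 0.07685553
Eclipse duration = 0.07685553 * 721.3995 = 55.4435 min

55.4435 minutes


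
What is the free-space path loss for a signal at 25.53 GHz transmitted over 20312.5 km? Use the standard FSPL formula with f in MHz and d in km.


f = 25.53 GHz = 25530.0000 MHz
d = 20312.5 km
FSPL = 32.44 + 20*log10(25530.0000) + 20*log10(20312.5)
FSPL = 32.44 + 88.1410 + 86.1553
FSPL = 206.7363 dB

206.7363 dB


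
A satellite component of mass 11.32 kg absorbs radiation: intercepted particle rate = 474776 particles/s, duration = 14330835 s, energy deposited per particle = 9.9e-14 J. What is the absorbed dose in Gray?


Total energy deposited = rate * time * E_per
  = 474776 * 14330835 * 9.9e-14 = 0.6735897 J
Dose = E_total / mass = 0.6735897 / 11.32
Dose = 0.05950439 Gy

0.0595 Gy
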